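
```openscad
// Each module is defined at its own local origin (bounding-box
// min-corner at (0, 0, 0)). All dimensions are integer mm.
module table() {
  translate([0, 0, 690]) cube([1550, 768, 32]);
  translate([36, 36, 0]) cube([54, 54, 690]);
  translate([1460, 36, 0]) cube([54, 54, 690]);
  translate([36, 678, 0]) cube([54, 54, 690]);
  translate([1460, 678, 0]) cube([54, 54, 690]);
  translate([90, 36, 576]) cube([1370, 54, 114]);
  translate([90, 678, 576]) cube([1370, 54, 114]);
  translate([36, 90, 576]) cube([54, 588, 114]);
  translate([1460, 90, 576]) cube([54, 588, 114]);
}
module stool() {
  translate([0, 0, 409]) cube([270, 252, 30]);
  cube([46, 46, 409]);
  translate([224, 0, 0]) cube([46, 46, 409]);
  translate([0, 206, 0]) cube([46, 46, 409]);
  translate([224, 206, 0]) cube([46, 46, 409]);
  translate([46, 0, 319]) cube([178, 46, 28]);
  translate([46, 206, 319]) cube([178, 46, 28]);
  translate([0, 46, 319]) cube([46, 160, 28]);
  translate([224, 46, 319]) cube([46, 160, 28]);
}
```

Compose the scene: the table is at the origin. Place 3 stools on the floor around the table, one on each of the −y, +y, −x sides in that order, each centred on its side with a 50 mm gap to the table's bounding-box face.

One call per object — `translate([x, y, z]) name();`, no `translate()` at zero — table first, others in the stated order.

table();
translate([640, -302, 0]) stool();
translate([640, 818, 0]) stool();
translate([-320, 258, 0]) stool();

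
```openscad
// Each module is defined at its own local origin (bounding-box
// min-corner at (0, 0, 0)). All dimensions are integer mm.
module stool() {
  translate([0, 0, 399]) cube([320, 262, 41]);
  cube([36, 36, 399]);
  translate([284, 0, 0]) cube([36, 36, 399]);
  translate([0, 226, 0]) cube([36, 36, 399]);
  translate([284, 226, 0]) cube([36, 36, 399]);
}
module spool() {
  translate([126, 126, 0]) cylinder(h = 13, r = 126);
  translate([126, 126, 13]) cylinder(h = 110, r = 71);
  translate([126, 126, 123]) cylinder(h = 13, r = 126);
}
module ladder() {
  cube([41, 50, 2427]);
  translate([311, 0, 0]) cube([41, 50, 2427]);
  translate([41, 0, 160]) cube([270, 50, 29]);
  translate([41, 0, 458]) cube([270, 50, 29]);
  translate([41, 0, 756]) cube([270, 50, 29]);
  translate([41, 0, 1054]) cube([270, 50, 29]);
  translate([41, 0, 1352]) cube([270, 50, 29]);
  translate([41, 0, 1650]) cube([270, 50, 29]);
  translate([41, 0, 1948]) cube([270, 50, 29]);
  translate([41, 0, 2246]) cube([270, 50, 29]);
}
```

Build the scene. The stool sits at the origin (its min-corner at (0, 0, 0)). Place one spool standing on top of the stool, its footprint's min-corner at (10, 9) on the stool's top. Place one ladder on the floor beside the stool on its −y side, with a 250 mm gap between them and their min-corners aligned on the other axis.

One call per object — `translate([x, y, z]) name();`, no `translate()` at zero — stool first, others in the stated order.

stool();
translate([10, 9, 440]) spool();
translate([0, -300, 0]) ladder();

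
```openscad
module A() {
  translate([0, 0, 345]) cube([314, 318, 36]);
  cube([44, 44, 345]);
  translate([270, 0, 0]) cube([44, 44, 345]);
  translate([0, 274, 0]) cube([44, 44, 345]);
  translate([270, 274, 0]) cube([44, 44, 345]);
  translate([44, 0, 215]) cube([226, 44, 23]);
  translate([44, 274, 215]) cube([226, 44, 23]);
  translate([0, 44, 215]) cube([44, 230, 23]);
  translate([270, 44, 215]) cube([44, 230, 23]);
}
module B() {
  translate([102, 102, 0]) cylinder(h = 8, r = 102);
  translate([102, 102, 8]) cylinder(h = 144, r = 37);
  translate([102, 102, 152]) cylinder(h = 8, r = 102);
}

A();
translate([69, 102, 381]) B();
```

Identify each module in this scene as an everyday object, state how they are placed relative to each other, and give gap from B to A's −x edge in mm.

A is a stool. B is a spool. The spool is on top of the stool. The gap from the spool to the stool's −x edge is 69 mm.

The spool's min-x is at 69; the stool's min-x is 0; gap = 69 mm.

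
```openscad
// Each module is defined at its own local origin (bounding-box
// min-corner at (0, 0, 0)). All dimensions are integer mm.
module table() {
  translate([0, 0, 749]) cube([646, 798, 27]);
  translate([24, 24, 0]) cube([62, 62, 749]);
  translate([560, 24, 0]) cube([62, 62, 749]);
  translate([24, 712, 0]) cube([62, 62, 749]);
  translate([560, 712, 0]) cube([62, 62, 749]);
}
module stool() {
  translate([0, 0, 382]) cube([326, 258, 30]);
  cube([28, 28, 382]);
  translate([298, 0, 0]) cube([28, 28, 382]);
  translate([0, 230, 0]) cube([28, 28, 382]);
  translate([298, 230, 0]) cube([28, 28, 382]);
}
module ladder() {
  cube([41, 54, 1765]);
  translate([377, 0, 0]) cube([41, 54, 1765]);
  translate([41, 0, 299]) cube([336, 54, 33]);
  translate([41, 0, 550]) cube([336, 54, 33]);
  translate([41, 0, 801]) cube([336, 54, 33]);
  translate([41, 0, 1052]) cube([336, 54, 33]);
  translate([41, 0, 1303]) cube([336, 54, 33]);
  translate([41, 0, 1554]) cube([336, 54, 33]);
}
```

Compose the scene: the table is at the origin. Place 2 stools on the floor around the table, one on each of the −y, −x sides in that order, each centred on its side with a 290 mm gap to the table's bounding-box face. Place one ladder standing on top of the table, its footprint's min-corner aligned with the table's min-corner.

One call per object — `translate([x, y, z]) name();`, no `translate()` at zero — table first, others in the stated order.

table();
translate([160, -548, 0]) stool();
translate([-616, 270, 0]) stool();
translate([0, 0, 776]) ladder();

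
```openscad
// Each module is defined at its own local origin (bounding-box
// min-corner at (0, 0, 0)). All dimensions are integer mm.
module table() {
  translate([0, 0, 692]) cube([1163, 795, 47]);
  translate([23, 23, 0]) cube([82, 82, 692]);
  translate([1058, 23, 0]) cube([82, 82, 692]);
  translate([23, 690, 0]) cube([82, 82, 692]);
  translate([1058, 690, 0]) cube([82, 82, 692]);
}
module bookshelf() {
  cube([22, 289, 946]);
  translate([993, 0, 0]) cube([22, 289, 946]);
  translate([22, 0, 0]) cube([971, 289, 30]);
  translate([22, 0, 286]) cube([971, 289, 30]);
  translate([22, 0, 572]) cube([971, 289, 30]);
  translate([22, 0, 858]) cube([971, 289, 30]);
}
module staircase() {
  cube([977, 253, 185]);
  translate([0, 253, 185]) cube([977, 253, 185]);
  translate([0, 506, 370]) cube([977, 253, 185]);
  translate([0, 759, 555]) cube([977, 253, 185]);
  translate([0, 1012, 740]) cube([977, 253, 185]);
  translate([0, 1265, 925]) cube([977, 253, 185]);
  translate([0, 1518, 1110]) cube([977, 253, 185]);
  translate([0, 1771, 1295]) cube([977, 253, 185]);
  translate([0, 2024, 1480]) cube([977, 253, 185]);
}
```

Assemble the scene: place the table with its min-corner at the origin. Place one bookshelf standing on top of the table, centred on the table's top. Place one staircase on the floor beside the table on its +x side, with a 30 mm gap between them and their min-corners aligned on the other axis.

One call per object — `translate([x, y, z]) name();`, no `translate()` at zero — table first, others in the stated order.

table();
translate([74, 253, 739]) bookshelf();
translate([1193, 0, 0]) staircase();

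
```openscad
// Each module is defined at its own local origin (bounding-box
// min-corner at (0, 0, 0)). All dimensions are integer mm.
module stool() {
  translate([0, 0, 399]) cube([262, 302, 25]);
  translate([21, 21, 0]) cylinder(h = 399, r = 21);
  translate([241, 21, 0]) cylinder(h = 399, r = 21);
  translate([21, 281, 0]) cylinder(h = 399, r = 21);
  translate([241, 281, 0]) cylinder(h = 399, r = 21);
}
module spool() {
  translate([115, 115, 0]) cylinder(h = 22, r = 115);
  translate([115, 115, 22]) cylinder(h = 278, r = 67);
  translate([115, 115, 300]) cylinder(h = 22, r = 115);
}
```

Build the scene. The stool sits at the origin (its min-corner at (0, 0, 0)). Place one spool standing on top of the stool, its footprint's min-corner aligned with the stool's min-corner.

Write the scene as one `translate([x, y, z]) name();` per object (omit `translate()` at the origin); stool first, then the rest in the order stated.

stool();
translate([0, 0, 424]) spool();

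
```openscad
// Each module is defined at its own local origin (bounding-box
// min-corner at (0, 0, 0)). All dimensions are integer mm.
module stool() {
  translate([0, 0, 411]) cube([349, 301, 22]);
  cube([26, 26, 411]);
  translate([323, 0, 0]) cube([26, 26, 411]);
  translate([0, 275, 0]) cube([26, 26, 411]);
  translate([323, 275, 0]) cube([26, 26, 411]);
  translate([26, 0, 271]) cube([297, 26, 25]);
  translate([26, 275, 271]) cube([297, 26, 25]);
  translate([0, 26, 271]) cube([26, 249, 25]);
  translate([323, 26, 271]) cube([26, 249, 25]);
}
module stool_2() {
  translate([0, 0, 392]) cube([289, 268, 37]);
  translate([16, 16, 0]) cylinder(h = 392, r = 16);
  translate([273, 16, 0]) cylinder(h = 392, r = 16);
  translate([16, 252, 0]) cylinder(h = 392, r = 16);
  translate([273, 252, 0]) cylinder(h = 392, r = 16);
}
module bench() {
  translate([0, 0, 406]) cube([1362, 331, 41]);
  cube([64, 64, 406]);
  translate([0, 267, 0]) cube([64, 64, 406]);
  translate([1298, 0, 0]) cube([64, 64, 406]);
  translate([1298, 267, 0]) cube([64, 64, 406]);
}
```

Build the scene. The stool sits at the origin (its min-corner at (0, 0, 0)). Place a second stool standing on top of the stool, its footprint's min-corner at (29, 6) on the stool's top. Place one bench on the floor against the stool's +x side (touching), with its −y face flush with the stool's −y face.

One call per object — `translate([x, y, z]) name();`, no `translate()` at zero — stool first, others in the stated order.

stool();
translate([29, 6, 433]) stool_2();
translate([349, 0, 0]) bench();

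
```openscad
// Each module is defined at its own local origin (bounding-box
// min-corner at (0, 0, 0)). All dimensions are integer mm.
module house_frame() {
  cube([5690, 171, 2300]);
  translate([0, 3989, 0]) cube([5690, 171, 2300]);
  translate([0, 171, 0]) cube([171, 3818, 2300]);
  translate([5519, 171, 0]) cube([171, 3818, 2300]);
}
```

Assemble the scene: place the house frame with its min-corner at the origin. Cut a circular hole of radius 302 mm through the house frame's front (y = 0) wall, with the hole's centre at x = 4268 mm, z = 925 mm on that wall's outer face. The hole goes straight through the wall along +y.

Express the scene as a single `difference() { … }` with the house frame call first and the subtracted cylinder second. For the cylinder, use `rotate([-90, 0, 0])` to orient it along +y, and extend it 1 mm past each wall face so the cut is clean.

difference() {
  house_frame();
  translate([4268, -1, 925]) rotate([-90, 0, 0]) cylinder(h = 173, r = 302);
}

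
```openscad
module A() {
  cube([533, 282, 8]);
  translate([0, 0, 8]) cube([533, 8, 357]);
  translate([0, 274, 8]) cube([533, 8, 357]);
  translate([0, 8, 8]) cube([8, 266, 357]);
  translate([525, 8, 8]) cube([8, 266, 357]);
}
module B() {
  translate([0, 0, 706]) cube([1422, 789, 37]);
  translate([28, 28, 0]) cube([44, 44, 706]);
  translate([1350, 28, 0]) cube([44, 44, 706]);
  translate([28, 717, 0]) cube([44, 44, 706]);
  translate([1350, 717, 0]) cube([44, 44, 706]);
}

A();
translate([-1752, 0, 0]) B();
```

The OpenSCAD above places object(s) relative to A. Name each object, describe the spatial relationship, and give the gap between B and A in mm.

A is an open box. B is a table. The table is on the floor beside the open box on its −x side. The gap between the table and the open box is 330 mm.

The table's nearest face is 330 mm from the open box's −x face.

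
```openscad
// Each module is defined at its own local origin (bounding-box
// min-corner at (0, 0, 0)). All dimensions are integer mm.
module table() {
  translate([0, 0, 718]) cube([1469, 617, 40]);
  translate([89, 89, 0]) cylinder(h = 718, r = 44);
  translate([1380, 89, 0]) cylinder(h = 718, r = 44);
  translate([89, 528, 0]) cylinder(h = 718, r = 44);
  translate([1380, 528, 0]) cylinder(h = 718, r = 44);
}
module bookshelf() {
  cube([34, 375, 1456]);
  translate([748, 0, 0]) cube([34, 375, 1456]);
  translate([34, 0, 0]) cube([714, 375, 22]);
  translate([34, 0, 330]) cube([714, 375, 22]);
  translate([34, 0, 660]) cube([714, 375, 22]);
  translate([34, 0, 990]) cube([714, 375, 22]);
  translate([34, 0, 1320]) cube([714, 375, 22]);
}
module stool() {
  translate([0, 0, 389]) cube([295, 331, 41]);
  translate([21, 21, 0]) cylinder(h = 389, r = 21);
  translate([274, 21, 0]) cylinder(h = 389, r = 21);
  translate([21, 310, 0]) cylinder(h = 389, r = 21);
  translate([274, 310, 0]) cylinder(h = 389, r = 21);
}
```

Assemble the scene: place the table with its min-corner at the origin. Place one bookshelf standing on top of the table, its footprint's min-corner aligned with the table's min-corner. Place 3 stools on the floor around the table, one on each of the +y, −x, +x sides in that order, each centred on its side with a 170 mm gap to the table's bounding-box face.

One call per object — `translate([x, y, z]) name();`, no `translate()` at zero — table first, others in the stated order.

table();
translate([0, 0, 758]) bookshelf();
translate([587, 787, 0]) stool();
translate([-465, 143, 0]) stool();
translate([1639, 143, 0]) stool();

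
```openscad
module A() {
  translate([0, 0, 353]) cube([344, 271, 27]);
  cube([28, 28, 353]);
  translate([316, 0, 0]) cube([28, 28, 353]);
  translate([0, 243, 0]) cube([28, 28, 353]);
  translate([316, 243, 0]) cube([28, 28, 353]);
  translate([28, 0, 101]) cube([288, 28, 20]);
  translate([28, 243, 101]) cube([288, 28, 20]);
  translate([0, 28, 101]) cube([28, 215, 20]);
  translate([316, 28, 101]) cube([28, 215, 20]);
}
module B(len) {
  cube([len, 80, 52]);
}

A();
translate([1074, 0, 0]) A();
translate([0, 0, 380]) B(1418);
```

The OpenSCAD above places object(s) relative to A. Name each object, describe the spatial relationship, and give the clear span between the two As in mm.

A is a stool. B is a beam. A beam spans the tops of two stools. The clear span between the two stools is 730 mm.

Second stool starts at x = 1074; first ends at x = 344; clear span = 1074 − 344 = 730 mm.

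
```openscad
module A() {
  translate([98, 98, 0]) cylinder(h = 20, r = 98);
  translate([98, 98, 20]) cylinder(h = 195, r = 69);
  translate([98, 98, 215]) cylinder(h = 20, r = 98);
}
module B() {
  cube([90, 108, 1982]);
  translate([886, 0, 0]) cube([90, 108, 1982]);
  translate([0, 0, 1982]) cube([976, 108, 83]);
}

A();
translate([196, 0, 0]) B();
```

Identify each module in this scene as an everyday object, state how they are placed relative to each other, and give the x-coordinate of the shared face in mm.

A is a spool. B is a door frame. The door frame is against the spool's +x side, with their −y faces flush. The x-coordinate of the shared face is 196 mm.

The spool's +x face and the door frame's −x face are both at x = 196 mm.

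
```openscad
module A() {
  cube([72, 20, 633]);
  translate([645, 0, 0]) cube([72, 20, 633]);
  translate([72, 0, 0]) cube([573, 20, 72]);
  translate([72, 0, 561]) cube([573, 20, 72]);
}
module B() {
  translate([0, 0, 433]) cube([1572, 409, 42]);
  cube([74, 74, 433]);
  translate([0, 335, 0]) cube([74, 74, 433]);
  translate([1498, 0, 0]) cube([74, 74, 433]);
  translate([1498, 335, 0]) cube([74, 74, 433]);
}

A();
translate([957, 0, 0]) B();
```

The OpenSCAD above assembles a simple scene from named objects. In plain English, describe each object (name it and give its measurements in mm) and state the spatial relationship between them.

A is a rectangular picture frame lying in the x–z plane (depth along y). The opening is 573 mm wide (x) by 489 mm tall (z), surrounded by a border 72 mm wide on all four sides. The frame is 20 mm deep and is made of two full-height vertical stiles with two horizontal rails fitted between them.

B is a bench: a 1572×409 mm seat slab, 42 mm thick, top at z = 475 mm, on four 74×74 mm square legs flush with the seat corners and standing on z = 0.

The bench is on the floor beside the picture frame on its +x side.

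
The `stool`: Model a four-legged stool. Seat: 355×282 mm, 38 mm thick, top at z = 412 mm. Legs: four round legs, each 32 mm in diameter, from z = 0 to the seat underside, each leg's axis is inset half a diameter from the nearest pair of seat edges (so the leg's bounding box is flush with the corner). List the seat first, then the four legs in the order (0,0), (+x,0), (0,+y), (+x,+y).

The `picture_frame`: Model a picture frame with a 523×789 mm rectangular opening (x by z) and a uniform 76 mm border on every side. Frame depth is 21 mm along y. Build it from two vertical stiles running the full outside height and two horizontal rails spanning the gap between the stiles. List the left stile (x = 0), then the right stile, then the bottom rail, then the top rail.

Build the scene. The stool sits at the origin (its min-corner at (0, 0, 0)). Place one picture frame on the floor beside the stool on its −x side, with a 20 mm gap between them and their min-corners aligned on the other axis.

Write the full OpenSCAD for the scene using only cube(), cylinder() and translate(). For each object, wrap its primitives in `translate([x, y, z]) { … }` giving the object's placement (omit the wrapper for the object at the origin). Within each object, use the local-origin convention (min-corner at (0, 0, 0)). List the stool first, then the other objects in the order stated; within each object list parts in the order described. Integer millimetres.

translate([0, 0, 374]) cube([355, 282, 38]);
translate([16, 16, 0]) cylinder(h = 374, r = 16);
translate([339, 16, 0]) cylinder(h = 374, r = 16);
translate([16, 266, 0]) cylinder(h = 374, r = 16);
translate([339, 266, 0]) cylinder(h = 374, r = 16);
translate([-695, 0, 0]) {
  cube([76, 21, 941]);
  translate([599, 0, 0]) cube([76, 21, 941]);
  translate([76, 0, 0]) cube([523, 21, 76]);
  translate([76, 0, 865]) cube([523, 21, 76]);
}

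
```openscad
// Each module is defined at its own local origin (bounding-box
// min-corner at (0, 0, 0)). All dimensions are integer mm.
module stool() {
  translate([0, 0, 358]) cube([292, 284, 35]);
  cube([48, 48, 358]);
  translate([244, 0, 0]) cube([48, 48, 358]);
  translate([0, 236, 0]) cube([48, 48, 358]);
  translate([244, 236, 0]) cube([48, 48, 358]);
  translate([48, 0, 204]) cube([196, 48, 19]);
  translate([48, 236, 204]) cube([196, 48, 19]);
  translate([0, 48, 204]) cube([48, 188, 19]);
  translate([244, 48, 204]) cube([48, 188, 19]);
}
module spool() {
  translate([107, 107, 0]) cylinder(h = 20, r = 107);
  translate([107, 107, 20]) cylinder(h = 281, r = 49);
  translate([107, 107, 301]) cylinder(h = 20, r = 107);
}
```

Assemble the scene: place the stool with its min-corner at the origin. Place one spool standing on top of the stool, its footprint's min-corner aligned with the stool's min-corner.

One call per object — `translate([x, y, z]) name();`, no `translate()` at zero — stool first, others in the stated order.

stool();
translate([0, 0, 393]) spool();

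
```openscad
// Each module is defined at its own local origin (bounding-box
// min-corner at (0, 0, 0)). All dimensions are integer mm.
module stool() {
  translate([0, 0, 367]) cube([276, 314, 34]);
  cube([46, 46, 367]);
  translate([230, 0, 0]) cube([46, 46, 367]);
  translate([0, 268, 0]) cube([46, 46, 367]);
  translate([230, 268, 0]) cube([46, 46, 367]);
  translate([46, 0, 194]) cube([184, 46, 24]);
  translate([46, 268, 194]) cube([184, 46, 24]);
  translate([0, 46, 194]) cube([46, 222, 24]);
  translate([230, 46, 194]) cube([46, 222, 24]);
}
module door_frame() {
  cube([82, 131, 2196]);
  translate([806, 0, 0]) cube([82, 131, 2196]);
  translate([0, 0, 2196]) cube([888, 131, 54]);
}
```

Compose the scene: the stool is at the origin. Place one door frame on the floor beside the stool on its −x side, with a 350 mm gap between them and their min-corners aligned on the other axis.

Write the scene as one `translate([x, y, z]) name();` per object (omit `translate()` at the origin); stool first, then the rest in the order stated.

stool();
translate([-1238, 0, 0]) door_frame();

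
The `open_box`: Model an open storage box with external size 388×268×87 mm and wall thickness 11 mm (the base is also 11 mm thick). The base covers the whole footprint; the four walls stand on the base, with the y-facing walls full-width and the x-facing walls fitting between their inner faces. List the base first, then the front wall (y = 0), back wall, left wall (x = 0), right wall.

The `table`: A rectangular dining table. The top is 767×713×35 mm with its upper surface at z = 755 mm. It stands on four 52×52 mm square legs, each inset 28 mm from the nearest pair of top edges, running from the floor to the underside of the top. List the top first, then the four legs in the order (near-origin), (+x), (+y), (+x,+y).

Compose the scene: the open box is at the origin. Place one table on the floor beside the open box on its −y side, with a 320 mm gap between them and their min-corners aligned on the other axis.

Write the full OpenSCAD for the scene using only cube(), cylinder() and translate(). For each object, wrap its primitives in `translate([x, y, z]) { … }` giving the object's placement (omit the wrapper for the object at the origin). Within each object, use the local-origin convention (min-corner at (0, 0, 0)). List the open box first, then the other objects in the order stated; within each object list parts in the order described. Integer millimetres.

cube([388, 268, 11]);
translate([0, 0, 11]) cube([388, 11, 76]);
translate([0, 257, 11]) cube([388, 11, 76]);
translate([0, 11, 11]) cube([11, 246, 76]);
translate([377, 11, 11]) cube([11, 246, 76]);
translate([0, -1033, 0]) {
  translate([0, 0, 720]) cube([767, 713, 35]);
  translate([28, 28, 0]) cube([52, 52, 720]);
  translate([687, 28, 0]) cube([52, 52, 720]);
  translate([28, 633, 0]) cube([52, 52, 720]);
  translate([687, 633, 0]) cube([52, 52, 720]);
}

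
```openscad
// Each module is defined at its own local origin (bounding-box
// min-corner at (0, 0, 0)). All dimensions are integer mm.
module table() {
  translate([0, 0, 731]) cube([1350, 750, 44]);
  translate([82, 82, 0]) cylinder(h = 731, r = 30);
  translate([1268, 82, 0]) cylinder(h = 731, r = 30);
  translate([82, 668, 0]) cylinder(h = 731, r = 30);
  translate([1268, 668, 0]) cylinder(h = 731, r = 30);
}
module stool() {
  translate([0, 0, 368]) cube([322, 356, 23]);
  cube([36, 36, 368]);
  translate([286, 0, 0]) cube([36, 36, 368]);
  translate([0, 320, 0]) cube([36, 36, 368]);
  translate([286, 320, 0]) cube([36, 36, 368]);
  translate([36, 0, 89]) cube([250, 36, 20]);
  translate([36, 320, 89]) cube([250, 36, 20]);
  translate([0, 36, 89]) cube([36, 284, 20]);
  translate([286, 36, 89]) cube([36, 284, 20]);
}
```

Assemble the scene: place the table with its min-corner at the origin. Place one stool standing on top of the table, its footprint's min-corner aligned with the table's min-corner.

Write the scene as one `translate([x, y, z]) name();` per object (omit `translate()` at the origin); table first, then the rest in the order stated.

table();
translate([0, 0, 775]) stool();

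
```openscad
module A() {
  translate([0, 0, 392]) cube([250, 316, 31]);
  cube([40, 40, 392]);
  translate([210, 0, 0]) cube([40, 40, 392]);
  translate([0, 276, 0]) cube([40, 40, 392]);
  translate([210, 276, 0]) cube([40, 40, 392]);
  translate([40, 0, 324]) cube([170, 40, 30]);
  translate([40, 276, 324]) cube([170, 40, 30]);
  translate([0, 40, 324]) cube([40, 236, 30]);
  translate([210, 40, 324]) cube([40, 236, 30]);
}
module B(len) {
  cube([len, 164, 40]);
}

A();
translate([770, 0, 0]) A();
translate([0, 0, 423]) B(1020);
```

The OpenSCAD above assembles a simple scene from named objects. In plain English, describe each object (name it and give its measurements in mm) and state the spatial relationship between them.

A is a four-legged stool. The seat is a 250×316×31 mm slab whose top surface is at z = 423 mm; four square legs, each 40×40 mm in cross-section, run from the floor (z = 0) to the underside of the seat, each flush with a corner of the seat. Four stretchers, 40 mm wide and 30 mm tall, connect adjacent legs with their undersides at z = 324 mm, each running between the inner faces of the legs it joins and aligned with the legs' outer faces on the other axis.

B is a rectangular beam 1020 mm long (x), 164 mm deep (y), 40 mm thick (z).

The beam spans the tops of two stools placed 520 mm apart, resting at z = 423 mm.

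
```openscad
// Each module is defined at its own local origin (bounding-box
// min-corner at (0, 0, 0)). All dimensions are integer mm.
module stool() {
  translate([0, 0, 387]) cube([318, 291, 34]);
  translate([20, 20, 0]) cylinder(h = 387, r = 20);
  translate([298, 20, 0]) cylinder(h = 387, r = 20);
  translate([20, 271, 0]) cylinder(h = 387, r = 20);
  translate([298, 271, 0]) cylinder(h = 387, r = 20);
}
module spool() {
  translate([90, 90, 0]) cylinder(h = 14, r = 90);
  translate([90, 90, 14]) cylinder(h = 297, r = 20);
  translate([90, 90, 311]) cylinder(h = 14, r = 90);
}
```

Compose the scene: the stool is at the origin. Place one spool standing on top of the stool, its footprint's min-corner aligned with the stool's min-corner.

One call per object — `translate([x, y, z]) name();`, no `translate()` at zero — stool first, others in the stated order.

stool();
translate([0, 0, 421]) spool();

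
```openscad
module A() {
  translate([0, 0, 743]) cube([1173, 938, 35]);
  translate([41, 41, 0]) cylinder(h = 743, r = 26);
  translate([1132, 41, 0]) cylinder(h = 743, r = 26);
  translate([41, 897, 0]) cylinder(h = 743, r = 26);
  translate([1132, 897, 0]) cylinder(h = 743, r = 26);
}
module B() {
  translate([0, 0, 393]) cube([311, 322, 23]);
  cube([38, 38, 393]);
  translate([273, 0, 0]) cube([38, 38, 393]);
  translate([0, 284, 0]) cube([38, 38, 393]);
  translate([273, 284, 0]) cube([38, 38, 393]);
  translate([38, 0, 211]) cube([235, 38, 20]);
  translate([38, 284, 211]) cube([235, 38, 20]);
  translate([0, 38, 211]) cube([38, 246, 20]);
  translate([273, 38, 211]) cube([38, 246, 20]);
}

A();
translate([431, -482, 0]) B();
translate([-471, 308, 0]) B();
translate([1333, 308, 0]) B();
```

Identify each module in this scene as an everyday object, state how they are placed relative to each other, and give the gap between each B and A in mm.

A is a table. B is a stool. Three stools sit around the table at the −y, −x, +x sides. The gap between each stool and the table is 160 mm.

Each stool's nearest face is 160 mm from the table's bounding box.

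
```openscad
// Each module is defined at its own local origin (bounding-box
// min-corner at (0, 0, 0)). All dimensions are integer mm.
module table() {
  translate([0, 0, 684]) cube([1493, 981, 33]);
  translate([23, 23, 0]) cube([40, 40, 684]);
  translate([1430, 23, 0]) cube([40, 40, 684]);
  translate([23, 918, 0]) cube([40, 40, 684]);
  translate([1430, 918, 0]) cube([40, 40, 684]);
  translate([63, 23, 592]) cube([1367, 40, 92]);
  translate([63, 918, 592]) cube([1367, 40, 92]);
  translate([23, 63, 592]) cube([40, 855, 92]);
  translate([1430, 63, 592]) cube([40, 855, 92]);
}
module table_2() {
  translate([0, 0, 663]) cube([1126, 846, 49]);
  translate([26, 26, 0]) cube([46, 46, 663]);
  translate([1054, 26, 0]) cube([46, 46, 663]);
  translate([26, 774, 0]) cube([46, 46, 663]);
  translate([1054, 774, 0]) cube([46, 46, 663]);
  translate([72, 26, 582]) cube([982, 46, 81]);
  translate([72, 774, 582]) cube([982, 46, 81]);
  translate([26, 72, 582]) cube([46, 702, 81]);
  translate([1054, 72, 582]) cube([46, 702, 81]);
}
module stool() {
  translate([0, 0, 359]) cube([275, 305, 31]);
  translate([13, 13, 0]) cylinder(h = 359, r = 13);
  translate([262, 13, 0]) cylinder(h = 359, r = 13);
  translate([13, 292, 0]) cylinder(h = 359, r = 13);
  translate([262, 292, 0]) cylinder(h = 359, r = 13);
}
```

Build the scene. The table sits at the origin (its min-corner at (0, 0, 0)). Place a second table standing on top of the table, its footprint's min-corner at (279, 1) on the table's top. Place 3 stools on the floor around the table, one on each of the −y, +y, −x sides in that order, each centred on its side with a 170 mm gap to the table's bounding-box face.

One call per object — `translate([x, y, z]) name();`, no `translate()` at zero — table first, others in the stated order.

table();
translate([279, 1, 717]) table_2();
translate([609, -475, 0]) stool();
translate([609, 1151, 0]) stool();
translate([-445, 338, 0]) stool();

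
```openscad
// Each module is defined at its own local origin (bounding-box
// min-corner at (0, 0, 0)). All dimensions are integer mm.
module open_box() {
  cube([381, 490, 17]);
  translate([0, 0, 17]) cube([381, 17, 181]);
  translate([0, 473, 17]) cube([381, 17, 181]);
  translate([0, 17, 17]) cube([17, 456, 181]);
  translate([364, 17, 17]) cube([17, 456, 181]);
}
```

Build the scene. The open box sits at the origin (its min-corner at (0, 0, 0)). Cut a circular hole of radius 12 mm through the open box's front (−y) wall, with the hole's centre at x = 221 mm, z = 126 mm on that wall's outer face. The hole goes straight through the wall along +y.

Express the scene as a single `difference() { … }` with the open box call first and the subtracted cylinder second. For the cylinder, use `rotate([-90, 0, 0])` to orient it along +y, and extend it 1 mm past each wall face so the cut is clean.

difference() {
  open_box();
  translate([221, -1, 126]) rotate([-90, 0, 0]) cylinder(h = 19, r = 12);
}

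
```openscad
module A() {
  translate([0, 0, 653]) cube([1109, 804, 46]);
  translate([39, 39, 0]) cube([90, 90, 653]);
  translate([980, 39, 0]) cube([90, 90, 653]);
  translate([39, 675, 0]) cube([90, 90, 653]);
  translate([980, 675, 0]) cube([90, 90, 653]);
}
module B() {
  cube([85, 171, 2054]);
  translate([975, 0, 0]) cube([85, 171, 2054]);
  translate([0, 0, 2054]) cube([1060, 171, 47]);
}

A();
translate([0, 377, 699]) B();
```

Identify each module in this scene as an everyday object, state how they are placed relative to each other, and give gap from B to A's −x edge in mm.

A is a table. B is a door frame. The door frame is on top of the table. The gap from the door frame to the table's −x edge is 0 mm.

The door frame's min-x is at 0; the table's min-x is 0; gap = 0 mm.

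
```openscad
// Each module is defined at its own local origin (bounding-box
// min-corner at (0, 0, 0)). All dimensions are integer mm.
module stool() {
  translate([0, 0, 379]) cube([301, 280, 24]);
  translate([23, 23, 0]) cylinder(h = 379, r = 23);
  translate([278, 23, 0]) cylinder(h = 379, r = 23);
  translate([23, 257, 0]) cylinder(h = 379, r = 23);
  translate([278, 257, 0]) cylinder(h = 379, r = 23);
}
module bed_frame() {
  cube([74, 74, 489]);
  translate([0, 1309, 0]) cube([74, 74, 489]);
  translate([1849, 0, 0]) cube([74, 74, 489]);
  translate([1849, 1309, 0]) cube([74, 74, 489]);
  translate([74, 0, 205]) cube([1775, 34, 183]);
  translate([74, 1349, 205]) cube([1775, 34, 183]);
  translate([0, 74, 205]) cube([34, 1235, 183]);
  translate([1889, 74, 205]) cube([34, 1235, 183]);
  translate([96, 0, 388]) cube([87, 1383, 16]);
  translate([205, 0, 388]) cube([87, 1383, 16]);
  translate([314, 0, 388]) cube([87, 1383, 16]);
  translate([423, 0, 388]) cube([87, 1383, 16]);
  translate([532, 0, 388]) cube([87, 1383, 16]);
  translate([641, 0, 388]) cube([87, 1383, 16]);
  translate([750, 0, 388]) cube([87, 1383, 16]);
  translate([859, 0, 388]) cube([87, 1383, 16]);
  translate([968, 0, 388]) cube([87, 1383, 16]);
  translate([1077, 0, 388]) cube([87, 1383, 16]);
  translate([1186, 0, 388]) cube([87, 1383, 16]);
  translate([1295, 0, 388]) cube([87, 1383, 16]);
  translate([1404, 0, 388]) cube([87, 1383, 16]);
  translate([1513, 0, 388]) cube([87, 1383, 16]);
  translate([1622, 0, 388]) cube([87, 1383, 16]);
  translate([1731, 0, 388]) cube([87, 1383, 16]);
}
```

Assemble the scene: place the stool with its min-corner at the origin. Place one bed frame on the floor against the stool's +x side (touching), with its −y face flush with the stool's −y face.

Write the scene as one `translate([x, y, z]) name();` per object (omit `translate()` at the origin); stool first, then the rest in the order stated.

stool();
translate([301, 0, 0]) bed_frame();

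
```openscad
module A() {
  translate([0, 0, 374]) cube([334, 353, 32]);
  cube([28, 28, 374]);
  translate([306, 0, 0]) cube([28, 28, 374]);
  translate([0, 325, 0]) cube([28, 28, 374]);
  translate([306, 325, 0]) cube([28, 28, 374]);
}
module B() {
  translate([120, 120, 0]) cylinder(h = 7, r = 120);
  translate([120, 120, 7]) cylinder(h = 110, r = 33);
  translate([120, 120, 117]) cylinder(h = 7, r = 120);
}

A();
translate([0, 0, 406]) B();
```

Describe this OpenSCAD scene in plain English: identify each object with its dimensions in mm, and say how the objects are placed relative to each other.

A is a four-legged stool. The seat is a 334×353×32 mm slab whose top surface is at z = 406 mm; four square legs, each 28×28 mm in cross-section, run from the floor (z = 0) to the underside of the seat, each flush with a corner of the seat.

B is a spool: two coaxial disc flanges of radius 120 mm and thickness 7 mm, joined by a core cylinder of radius 33 mm and height 110 mm. The lower flange rests on z = 0 and the three cylinders share a vertical axis.

The spool is on top of the stool.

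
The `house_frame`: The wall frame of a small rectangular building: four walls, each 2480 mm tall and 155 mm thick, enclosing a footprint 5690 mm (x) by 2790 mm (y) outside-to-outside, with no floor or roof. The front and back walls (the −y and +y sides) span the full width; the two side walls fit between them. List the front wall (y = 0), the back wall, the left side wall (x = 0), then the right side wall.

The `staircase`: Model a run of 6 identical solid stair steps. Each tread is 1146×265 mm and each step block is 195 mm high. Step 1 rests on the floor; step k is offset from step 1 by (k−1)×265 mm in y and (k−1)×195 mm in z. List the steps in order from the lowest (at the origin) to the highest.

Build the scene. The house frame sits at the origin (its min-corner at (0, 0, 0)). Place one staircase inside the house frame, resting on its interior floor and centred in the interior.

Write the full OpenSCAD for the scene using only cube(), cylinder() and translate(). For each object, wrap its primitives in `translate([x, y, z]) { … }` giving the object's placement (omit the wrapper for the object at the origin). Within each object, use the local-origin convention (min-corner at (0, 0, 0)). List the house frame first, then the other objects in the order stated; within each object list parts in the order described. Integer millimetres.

cube([5690, 155, 2480]);
translate([0, 2635, 0]) cube([5690, 155, 2480]);
translate([0, 155, 0]) cube([155, 2480, 2480]);
translate([5535, 155, 0]) cube([155, 2480, 2480]);
translate([2272, 600, 0]) {
  cube([1146, 265, 195]);
  translate([0, 265, 195]) cube([1146, 265, 195]);
  translate([0, 530, 390]) cube([1146, 265, 195]);
  translate([0, 795, 585]) cube([1146, 265, 195]);
  translate([0, 1060, 780]) cube([1146, 265, 195]);
  translate([0, 1325, 975]) cube([1146, 265, 195]);
}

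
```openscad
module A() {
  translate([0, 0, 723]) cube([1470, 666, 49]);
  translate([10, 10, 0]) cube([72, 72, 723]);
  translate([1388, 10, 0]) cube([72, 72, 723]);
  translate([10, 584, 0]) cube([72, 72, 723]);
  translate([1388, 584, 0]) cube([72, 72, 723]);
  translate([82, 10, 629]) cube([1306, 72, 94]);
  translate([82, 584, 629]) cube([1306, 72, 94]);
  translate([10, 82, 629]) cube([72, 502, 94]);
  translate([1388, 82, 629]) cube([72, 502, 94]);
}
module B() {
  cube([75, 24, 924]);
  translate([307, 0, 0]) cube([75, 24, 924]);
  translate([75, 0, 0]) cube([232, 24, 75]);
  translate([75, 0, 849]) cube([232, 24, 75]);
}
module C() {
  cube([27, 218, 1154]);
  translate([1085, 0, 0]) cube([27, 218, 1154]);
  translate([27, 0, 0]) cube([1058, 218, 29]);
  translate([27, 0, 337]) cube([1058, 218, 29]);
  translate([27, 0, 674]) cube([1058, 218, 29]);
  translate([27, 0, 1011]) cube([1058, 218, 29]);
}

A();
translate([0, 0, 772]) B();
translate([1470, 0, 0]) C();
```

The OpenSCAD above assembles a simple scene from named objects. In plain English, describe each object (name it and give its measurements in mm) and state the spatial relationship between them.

A is a table with a 1470×666 mm rectangular top, 49 mm thick, top surface at z = 772 mm, supported by four 72×72 mm square legs, each inset 10 mm from the nearest pair of top edges, running from the floor. Four apron rails, 72 mm thick and 94 mm tall, run between adjacent legs with their top edges flush with the underside of the top and their outer faces flush with the legs' outer faces.

B is a rectangular picture frame lying in the x–z plane (depth along y). The opening is 232 mm wide (x) by 774 mm tall (z), surrounded by a border 75 mm wide on all four sides. The frame is 24 mm deep and is made of two full-height vertical stiles with two horizontal rails fitted between them.

C is an open bookshelf. Two side panels, each 27 mm thick, 218 mm deep and 1154 mm tall, stand 1112 mm apart (outside-to-outside). Between them sit 4 shelves, each 29 mm thick and 218 mm deep, spanning the full gap between the sides. The bottom shelf rests on the floor (its underside at z = 0) and the clear gap between one shelf's top and the next shelf's underside is 308 mm.

The picture frame is on top of the table. The bookshelf is against the table's +x side, with their −y faces flush.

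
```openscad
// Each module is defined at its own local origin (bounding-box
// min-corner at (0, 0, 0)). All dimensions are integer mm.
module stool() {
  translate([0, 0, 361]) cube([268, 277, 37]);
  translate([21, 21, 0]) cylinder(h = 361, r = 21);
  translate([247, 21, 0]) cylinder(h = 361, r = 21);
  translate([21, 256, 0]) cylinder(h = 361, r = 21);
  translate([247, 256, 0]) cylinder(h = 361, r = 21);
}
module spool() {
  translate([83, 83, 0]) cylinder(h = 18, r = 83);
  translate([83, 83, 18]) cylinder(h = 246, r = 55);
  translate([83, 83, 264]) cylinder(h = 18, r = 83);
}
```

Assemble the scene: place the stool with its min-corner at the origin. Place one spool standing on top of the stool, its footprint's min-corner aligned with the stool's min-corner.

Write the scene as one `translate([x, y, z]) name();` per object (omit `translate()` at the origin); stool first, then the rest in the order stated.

stool();
translate([0, 0, 398]) spool();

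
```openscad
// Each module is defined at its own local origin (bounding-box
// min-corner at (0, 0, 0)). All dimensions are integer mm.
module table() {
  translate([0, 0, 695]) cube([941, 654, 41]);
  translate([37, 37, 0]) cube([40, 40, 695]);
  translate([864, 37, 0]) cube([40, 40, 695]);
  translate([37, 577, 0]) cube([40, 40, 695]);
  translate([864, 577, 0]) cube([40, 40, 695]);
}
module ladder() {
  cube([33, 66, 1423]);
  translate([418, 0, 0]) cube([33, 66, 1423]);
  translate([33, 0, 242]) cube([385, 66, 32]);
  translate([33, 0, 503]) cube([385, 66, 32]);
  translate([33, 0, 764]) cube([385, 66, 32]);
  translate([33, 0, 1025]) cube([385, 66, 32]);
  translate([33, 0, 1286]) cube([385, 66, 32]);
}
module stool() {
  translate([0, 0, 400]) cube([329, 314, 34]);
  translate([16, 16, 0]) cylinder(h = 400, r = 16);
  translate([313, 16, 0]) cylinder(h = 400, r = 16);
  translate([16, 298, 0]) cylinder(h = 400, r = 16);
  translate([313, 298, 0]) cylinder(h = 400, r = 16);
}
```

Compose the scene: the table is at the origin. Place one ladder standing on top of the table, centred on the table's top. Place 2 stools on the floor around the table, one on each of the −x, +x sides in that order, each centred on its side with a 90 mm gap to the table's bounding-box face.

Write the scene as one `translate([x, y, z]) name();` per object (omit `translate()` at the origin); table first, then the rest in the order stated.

table();
translate([245, 294, 736]) ladder();
translate([-419, 170, 0]) stool();
translate([1031, 170, 0]) stool();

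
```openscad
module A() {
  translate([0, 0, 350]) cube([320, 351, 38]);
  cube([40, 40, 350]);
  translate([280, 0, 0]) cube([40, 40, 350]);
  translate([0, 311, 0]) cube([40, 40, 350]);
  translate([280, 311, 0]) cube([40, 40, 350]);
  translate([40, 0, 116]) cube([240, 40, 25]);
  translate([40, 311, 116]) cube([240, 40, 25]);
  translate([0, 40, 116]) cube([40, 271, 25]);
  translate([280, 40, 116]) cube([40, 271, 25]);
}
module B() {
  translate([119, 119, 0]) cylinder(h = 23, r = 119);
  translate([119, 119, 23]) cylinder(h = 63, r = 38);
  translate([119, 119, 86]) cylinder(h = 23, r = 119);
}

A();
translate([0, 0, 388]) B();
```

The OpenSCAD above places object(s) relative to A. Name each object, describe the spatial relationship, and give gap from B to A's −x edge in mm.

A is a stool. B is a spool. The spool is on top of the stool. The gap from the spool to the stool's −x edge is 0 mm.

The spool's min-x is at 0; the stool's min-x is 0; gap = 0 mm.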